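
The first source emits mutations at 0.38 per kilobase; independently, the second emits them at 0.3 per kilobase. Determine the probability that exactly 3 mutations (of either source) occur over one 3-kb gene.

Independent Poisson processes superpose: combined rate λ = 0.38 + 0.3 = 0.68 per kilobase.
Over the interval, μ = 0.68 × 3 = 2.04 (a 3-kb gene = 3 kilobases).
P(N = 3) = e^(−2.04) · 2.04^3/3! ≈ 0.1840.

0.1840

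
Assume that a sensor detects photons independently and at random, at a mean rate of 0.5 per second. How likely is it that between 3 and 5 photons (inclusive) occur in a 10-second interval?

Over the interval, μ = 0.5 × 10 = 5 (a 10-second interval = 10 seconds).
P(3 ≤ N ≤ 5) = Σ_{j=3}^{5} e^(−5) · 5^j/j! ≈ 0.4913.

0.4913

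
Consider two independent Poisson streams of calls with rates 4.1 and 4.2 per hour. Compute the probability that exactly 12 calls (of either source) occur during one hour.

Independent Poisson processes superpose: combined rate λ = 4.1 + 4.2 = 8.3 per hour.
So μ = 8.3.
P(N = 12) = e^(−8.3) · 8.3^12/12! ≈ 0.0555.

0.0555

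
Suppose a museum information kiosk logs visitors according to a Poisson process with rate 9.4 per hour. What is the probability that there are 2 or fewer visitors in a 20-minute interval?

Over the interval, μ = 9.4 × 1/3 ≈ 3.13333 (a 20-minute interval = 1/3 hours).
P(N ≤ 2) = Σ_{j=0}^{2} e^(−μ) μ^j/j! ≈ 0.3940.

0.3940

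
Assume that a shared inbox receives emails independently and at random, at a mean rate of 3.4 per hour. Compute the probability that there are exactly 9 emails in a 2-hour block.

Over the interval, μ = 3.4 × 2 = 6.8 (a 2-hour block = 2 hours).
P(N = 9) = e^(−μ) μ^9/9! = e^(−6.8) · 6.8^9/362880 ≈ 0.0954.

0.0954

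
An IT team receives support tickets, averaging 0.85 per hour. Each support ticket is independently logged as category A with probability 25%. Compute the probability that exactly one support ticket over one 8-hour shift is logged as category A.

Thinning: the support tickets that are logged as category A themselves form a Poisson process with rate 0.25 × 0.85 = 0.2125 per hour.
Over the interval, μ = 0.2125 × 8 = 1.7 (an 8-hour shift = 8 hours).
P(N = 1) = e^(−1.7) · 1.7^1/1! ≈ 0.3106.

0.3106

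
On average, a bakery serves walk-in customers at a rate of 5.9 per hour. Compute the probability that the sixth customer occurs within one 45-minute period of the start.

0.2843

Over the interval, μ = 5.9 × 0.75 = 4.425 (a 45-minute period = 0.75 hours).
The sixth arrival falls in the interval iff at least 6 events occur there: P(S_6 ≤ t) = P(N ≥ 6) = 1 − P(N ≤ 5) ≈ 0.2843.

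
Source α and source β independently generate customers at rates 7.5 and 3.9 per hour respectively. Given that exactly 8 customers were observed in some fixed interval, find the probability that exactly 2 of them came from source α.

Given the total, each event is independently from source α with probability p = λ_α/(λ_α+λ_β) = 7.5/11.4 ≈ 0.6579.
So K ~ Binomial(8, 7.5/11.4): P(K = 2) = C(8,2) · (7.5/11.4)^2 · (3.9/11.4)^6 ≈ 0.0194.

0.0194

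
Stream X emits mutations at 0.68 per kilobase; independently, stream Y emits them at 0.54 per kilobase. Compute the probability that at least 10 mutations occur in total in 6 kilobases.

Independent Poisson processes superpose: combined rate λ = 0.68 + 0.54 = 1.22 per kilobase.
Over the interval, μ = 1.22 × 6 = 7.32 (6 kilobases).
P(N ≥ 10) = 1 − P(N ≤ 9) ≈ 0.2034.

0.2034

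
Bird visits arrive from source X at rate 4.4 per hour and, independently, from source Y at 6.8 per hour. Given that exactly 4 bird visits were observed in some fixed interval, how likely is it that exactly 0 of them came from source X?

0.1359

Given the total, each event is independently from source X with probability p = λ_X/(λ_X+λ_Y) = 4.4/11.2 ≈ 0.3929.
So K ~ Binomial(4, 4.4/11.2): P(K = 0) = C(4,0) · (4.4/11.2)^0 · (6.8/11.2)^4 ≈ 0.1359.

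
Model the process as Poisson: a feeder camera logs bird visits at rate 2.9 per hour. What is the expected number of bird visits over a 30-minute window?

E[N] = λt = 2.9 × 0.5 = 1.45 (a 30-minute window = 0.5 hours).

1.45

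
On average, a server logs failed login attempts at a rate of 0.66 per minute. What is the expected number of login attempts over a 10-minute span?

6.6

E[N] = λt = 0.66 × 10 = 6.6 (a 10-minute span = 10 minutes).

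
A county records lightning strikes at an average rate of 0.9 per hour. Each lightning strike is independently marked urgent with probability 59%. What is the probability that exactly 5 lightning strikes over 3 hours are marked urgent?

Thinning: the lightning strikes that are marked urgent themselves form a Poisson process with rate 0.59 × 0.9 = 0.531 per hour.
Over the interval, μ = 0.531 × 3 = 1.593 (3 hours).
P(N = 5) = e^(−1.593) · 1.593^5/5! ≈ 0.0174.

0.0174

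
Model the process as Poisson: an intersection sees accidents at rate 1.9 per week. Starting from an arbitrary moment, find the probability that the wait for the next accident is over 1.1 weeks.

0.1237

The wait for the next event is exponential with rate λ = 1.9 per week.
P(T > 1.1) = e^(−λt) = e^(−1.9 × 1.1) = e^(−2.09) ≈ 0.1237.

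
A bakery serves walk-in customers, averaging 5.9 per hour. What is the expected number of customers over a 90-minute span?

8.85

E[N] = λt = 5.9 × 1.5 = 8.85 (a 90-minute span = 1.5 hours).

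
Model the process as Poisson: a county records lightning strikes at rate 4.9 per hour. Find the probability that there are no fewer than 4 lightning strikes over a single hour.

With mean μ = 4.9 per hour,
P(N ≥ 4) = 1 − P(N ≤ 3) = 1 − Σ_{j=0}^{3} e^(−μ) μ^j/j! ≈ 0.7207.

0.7207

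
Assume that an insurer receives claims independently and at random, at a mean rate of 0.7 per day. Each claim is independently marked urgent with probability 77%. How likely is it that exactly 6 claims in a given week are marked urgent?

Thinning: the claims that are marked urgent themselves form a Poisson process with rate 0.77 × 0.7 = 0.539 per day.
Over the interval, μ = 0.539 × 7 = 3.773 (a week = 7 days).
P(N = 6) = e^(−3.773) · 3.773^6/6! ≈ 0.0921.

0.0921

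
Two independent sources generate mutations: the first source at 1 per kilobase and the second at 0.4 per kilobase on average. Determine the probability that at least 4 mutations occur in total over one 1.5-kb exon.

0.1614

Independent Poisson processes superpose: combined rate λ = 1 + 0.4 = 1.4 per kilobase.
Over the interval, μ = 1.4 × 1.5 = 2.1 (a 1.5-kb exon = 1.5 kilobases).
P(N ≥ 4) = 1 − P(N ≤ 3) ≈ 0.1614.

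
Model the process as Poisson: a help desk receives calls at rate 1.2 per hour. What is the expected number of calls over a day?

28.8

E[N] = λt = 1.2 × 24 = 28.8 (a day = 24 hours).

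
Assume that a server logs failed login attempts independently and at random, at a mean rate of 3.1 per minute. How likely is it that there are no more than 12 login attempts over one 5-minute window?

0.2283

Over the interval, μ = 3.1 × 5 = 15.5 (a 5-minute window = 5 minutes).
P(N ≤ 12) = Σ_{j=0}^{12} e^(−μ) μ^j/j! ≈ 0.2283.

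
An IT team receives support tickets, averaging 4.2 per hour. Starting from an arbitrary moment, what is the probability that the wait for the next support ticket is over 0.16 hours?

0.5107

The wait for the next event is exponential with rate λ = 4.2 per hour.
P(T > 0.16) = e^(−λt) = e^(−4.2 × 0.16) = e^(−0.672) ≈ 0.5107.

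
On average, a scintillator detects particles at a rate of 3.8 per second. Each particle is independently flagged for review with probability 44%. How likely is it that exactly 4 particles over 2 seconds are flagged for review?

0.1839

Thinning: the particles that are flagged for review themselves form a Poisson process with rate 0.44 × 3.8 = 1.672 per second.
Over the interval, μ = 1.672 × 2 = 3.344 (2 seconds).
P(N = 4) = e^(−3.344) · 3.344^4/4! ≈ 0.1839.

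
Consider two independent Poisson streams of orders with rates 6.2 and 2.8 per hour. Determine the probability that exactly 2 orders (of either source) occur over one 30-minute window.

Independent Poisson processes superpose: combined rate λ = 6.2 + 2.8 = 9 per hour.
Over the interval, μ = 9 × 0.5 = 4.5 (a 30-minute window = 0.5 hours).
P(N = 2) = e^(−4.5) · 4.5^2/2! ≈ 0.1125.

0.1125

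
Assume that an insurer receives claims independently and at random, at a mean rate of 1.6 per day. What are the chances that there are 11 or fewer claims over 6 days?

Over the interval, μ = 1.6 × 6 = 9.6 (6 days).
P(N ≤ 11) = Σ_{j=0}^{11} e^(−μ) μ^j/j! ≈ 0.7412.

0.7412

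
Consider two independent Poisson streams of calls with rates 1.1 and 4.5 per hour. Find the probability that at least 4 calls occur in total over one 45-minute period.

Independent Poisson processes superpose: combined rate λ = 1.1 + 4.5 = 5.6 per hour.
Over the interval, μ = 5.6 × 0.75 = 4.2 (a 45-minute period = 0.75 hours).
P(N ≥ 4) = 1 − P(N ≤ 3) ≈ 0.6046.

0.6046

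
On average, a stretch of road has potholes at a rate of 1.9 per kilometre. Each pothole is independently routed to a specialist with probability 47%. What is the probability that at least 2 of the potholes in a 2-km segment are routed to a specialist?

Thinning: the potholes that are routed to a specialist themselves form a Poisson process with rate 0.47 × 1.9 = 0.893 per kilometre.
Over the interval, μ = 0.893 × 2 = 1.786 (a 2-km segment = 2 kilometres).
P(N ≥ 2) = 1 − P(N ≤ 1) ≈ 0.5330.

0.5330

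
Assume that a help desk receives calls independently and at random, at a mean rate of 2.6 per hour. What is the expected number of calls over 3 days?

187.2

E[N] = λt = 2.6 × 72 = 187.2 (3 days = 72 hours).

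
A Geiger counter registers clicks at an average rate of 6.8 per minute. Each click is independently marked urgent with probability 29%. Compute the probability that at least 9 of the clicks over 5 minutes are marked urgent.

Thinning: the clicks that are marked urgent themselves form a Poisson process with rate 0.29 × 6.8 = 1.972 per minute.
Over the interval, μ = 1.972 × 5 = 9.86 (5 minutes).
P(N ≥ 9) = 1 − P(N ≤ 8) ≈ 0.6512.

0.6512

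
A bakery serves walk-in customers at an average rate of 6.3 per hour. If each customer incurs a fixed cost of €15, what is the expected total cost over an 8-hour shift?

E[N] = 6.3 × 8 = 50.4 (an 8-hour shift = 8 hours); E[cost] = 50.4 × €15 = €756.

€756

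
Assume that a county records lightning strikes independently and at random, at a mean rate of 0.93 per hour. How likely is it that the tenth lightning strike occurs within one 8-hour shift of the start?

Over the interval, μ = 0.93 × 8 = 7.44 (an 8-hour shift = 8 hours).
The tenth arrival falls in the interval iff at least 10 events occur there: P(S_10 ≤ t) = P(N ≥ 10) = 1 − P(N ≤ 9) ≈ 0.2168.

0.2168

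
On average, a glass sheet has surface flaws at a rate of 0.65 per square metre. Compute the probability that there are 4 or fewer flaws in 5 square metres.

0.7717

Over the interval, μ = 0.65 × 5 = 3.25 (5 square metres).
P(N ≤ 4) = Σ_{j=0}^{4} e^(−μ) μ^j/j! ≈ 0.7717.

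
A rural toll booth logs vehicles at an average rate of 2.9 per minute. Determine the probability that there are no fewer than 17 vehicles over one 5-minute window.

Over the interval, μ = 2.9 × 5 = 14.5 (a 5-minute window = 5 minutes).
P(N ≥ 17) = 1 − P(N ≤ 16) = 1 − Σ_{j=0}^{16} e^(−μ) μ^j/j! ≈ 0.2888.

0.2888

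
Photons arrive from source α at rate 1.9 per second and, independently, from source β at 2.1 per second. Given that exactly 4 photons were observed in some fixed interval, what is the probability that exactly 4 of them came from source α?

Given the total, each event is independently from source α with probability p = λ_α/(λ_α+λ_β) = 1.9/4 = 0.4750.
So K ~ Binomial(4, 1.9/4): P(K = 4) = C(4,4) · (1.9/4)^4 · (2.1/4)^0 ≈ 0.0509.

0.0509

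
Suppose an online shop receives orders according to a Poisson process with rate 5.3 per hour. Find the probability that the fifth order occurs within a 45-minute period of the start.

Over the interval, μ = 5.3 × 0.75 = 3.975 (a 45-minute period = 0.75 hours).
The fifth arrival falls in the interval iff at least 5 events occur there: P(S_5 ≤ t) = P(N ≥ 5) = 1 − P(N ≤ 4) ≈ 0.3663.

0.3663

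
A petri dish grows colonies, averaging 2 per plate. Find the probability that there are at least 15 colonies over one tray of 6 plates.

Over the interval, μ = 2 × 6 = 12 (a tray of 6 plates = 6 plates).
P(N ≥ 15) = 1 − P(N ≤ 14) = 1 − Σ_{j=0}^{14} e^(−μ) μ^j/j! ≈ 0.2280.

0.2280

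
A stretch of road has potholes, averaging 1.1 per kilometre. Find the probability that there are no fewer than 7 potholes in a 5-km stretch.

0.3140

Over the interval, μ = 1.1 × 5 = 5.5 (a 5-km stretch = 5 kilometres).
P(N ≥ 7) = 1 − P(N ≤ 6) = 1 − Σ_{j=0}^{6} e^(−μ) μ^j/j! ≈ 0.3140.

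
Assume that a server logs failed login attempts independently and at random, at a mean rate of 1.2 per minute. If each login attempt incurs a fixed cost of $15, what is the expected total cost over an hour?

E[N] = 1.2 × 60 = 72 (an hour = 60 minutes); E[cost] = 72 × $15 = $1080.

$1080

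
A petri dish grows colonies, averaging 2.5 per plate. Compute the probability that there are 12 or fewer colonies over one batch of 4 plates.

Over the interval, μ = 2.5 × 4 = 10 (a batch of 4 plates = 4 plates).
P(N ≤ 12) = Σ_{j=0}^{12} e^(−μ) μ^j/j! ≈ 0.7916.

0.7916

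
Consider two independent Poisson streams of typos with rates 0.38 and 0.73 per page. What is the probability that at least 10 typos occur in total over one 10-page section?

Independent Poisson processes superpose: combined rate λ = 0.38 + 0.73 = 1.11 per page.
Over the interval, μ = 1.11 × 10 = 11.1 (a 10-page section = 10 pages).
P(N ≥ 10) = 1 − P(N ≤ 9) ≈ 0.6702.

0.6702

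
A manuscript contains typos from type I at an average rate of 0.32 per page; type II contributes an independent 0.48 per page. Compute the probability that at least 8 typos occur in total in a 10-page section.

Independent Poisson processes superpose: combined rate λ = 0.32 + 0.48 = 0.8 per page.
Over the interval, μ = 0.8 × 10 = 8 (a 10-page section = 10 pages).
P(N ≥ 8) = 1 − P(N ≤ 7) ≈ 0.5470.

0.5470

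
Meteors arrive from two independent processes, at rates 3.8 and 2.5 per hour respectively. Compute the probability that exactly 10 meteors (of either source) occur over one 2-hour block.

Independent Poisson processes superpose: combined rate λ = 3.8 + 2.5 = 6.3 per hour.
Over the interval, μ = 6.3 × 2 = 12.6 (a 2-hour block = 2 hours).
P(N = 10) = e^(−12.6) · 12.6^10/10! ≈ 0.0937.

0.0937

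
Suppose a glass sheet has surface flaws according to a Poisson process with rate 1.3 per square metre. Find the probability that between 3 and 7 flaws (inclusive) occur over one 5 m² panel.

0.6297

Over the interval, μ = 1.3 × 5 = 6.5 (a 5 m² panel = 5 square metres).
P(3 ≤ N ≤ 7) = Σ_{j=3}^{7} e^(−6.5) · 6.5^j/j! ≈ 0.6297.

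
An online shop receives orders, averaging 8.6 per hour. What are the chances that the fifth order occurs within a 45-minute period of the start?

0.7707

Over the interval, μ = 8.6 × 0.75 = 6.45 (a 45-minute period = 0.75 hours).
The fifth arrival falls in the interval iff at least 5 events occur there: P(S_5 ≤ t) = P(N ≥ 5) = 1 − P(N ≤ 4) ≈ 0.7707.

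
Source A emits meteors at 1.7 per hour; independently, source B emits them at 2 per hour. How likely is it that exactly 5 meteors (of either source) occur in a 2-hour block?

Independent Poisson processes superpose: combined rate λ = 1.7 + 2 = 3.7 per hour.
Over the interval, μ = 3.7 × 2 = 7.4 (a 2-hour block = 2 hours).
P(N = 5) = e^(−7.4) · 7.4^5/5! ≈ 0.1130.

0.1130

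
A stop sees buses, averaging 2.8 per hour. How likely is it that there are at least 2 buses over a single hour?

With mean μ = 2.8 per hour,
P(N ≥ 2) = 1 − P(N ≤ 1) = 1 − Σ_{j=0}^{1} e^(−μ) μ^j/j! ≈ 0.7689.

0.7689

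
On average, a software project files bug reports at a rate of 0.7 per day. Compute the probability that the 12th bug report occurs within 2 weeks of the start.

Over the interval, μ = 0.7 × 14 = 9.8 (2 weeks = 14 days).
The 12th arrival falls in the interval iff at least 12 events occur there: P(S_12 ≤ t) = P(N ≥ 12) = 1 − P(N ≤ 11) ≈ 0.2807.

0.2807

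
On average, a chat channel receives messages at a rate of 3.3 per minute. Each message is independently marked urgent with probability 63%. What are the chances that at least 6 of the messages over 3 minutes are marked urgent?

0.5916

Thinning: the messages that are marked urgent themselves form a Poisson process with rate 0.63 × 3.3 = 2.079 per minute.
Over the interval, μ = 2.079 × 3 = 6.237 (3 minutes).
P(N ≥ 6) = 1 − P(N ≤ 5) ≈ 0.5916.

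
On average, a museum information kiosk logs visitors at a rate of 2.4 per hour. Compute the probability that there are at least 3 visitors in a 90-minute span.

Over the interval, μ = 2.4 × 1.5 = 3.6 (a 90-minute span = 1.5 hours).
P(N ≥ 3) = 1 − P(N ≤ 2) = 1 − Σ_{j=0}^{2} e^(−μ) μ^j/j! ≈ 0.6973.

0.6973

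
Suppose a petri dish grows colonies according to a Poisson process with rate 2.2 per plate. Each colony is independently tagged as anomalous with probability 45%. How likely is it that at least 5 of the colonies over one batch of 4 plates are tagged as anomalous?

Thinning: the colonies that are tagged as anomalous themselves form a Poisson process with rate 0.45 × 2.2 = 0.99 per plate.
Over the interval, μ = 0.99 × 4 = 3.96 (a batch of 4 plates = 4 plates).
P(N ≥ 5) = 1 − P(N ≤ 4) ≈ 0.3633.

0.3633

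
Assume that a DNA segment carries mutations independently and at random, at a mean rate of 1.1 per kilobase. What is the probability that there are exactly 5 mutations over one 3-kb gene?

0.1203

Over the interval, μ = 1.1 × 3 = 3.3 (a 3-kb gene = 3 kilobases).
P(N = 5) = e^(−μ) μ^5/5! = e^(−3.3) · 3.3^5/120 ≈ 0.1203.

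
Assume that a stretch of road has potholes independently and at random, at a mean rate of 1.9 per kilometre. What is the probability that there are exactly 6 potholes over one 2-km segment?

Over the interval, μ = 1.9 × 2 = 3.8 (a 2-km segment = 2 kilometres).
P(N = 6) = e^(−μ) μ^6/6! = e^(−3.8) · 3.8^6/720 ≈ 0.0936.

0.0936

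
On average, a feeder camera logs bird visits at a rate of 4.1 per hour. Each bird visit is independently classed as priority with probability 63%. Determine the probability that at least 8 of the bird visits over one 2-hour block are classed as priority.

0.1513

Thinning: the bird visits that are classed as priority themselves form a Poisson process with rate 0.63 × 4.1 = 2.583 per hour.
Over the interval, μ = 2.583 × 2 = 5.166 (a 2-hour block = 2 hours).
P(N ≥ 8) = 1 − P(N ≤ 7) ≈ 0.1513.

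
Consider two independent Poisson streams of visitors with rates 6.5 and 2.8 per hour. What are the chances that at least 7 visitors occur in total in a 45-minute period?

Independent Poisson processes superpose: combined rate λ = 6.5 + 2.8 = 9.3 per hour.
Over the interval, μ = 9.3 × 0.75 = 6.975 (a 45-minute period = 0.75 hours).
P(N ≥ 7) = 1 − P(N ≤ 6) ≈ 0.5466.

0.5466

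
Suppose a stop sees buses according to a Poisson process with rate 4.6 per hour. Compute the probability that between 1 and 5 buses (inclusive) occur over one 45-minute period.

Over the interval, μ = 4.6 × 0.75 = 3.45 (a 45-minute period = 0.75 hours).
P(1 ≤ N ≤ 5) = Σ_{j=1}^{5} e^(−3.45) · 3.45^j/j! ≈ 0.8324.

0.8324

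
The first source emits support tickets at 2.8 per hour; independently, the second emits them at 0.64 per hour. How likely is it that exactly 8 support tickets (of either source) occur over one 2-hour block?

Independent Poisson processes superpose: combined rate λ = 2.8 + 0.64 = 3.44 per hour.
Over the interval, μ = 3.44 × 2 = 6.88 (a 2-hour block = 2 hours).
P(N = 8) = e^(−6.88) · 6.88^8/8! ≈ 0.1280.

0.1280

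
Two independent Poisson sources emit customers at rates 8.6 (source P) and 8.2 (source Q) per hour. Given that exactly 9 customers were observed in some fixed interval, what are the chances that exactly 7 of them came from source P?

Given the total, each event is independently from source P with probability p = λ_P/(λ_P+λ_Q) = 8.6/16.8 ≈ 0.5119.
So K ~ Binomial(9, 8.6/16.8): P(K = 7) = C(9,7) · (8.6/16.8)^7 · (8.2/16.8)^2 ≈ 0.0790.

0.0790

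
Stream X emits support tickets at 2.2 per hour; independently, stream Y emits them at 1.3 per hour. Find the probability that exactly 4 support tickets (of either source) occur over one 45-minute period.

Independent Poisson processes superpose: combined rate λ = 2.2 + 1.3 = 3.5 per hour.
Over the interval, μ = 3.5 × 0.75 = 2.625 (a 45-minute period = 0.75 hours).
P(N = 4) = e^(−2.625) · 2.625^4/4! ≈ 0.1433.

0.1433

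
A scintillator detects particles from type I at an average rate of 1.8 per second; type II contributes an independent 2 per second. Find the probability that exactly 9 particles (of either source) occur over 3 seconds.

0.1003

Independent Poisson processes superpose: combined rate λ = 1.8 + 2 = 3.8 per second.
Over the interval, μ = 3.8 × 3 = 11.4 (3 seconds).
P(N = 9) = e^(−11.4) · 11.4^9/9! ≈ 0.1003.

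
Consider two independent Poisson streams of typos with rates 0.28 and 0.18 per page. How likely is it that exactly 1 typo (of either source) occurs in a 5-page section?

0.2306

Independent Poisson processes superpose: combined rate λ = 0.28 + 0.18 = 0.46 per page.
Over the interval, μ = 0.46 × 5 = 2.3 (a 5-page section = 5 pages).
P(N = 1) = e^(−2.3) · 2.3^1/1! ≈ 0.2306.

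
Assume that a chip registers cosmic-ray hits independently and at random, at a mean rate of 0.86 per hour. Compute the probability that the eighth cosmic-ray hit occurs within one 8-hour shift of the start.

Over the interval, μ = 0.86 × 8 = 6.88 (an 8-hour shift = 8 hours).
The eighth arrival falls in the interval iff at least 8 events occur there: P(S_8 ≤ t) = P(N ≥ 8) = 1 − P(N ≤ 7) ≈ 0.3834.

0.3834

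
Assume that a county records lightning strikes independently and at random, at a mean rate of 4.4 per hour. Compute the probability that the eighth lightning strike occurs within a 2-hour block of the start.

0.6522

Over the interval, μ = 4.4 × 2 = 8.8 (a 2-hour block = 2 hours).
The eighth arrival falls in the interval iff at least 8 events occur there: P(S_8 ≤ t) = P(N ≥ 8) = 1 − P(N ≤ 7) ≈ 0.6522.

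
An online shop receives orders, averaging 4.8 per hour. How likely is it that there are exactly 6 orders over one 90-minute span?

Over the interval, μ = 4.8 × 1.5 = 7.2 (a 90-minute span = 1.5 hours).
P(N = 6) = e^(−μ) μ^6/6! = e^(−7.2) · 7.2^6/720 ≈ 0.1445.

0.1445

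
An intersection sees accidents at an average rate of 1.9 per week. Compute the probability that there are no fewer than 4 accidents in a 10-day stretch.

0.2891

Over the interval, μ = 1.9 × 10/7 ≈ 2.71429 (a 10-day stretch = 10/7 weeks).
P(N ≥ 4) = 1 − P(N ≤ 3) = 1 − Σ_{j=0}^{3} e^(−μ) μ^j/j! ≈ 0.2891.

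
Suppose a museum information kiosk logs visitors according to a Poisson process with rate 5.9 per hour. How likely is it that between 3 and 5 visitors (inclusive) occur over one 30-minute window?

0.4866

Over the interval, μ = 5.9 × 0.5 = 2.95 (a 30-minute window = 0.5 hours).
P(3 ≤ N ≤ 5) = Σ_{j=3}^{5} e^(−2.95) · 2.95^j/j! ≈ 0.4866.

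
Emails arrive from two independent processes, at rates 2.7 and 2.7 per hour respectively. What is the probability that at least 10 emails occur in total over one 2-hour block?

0.6374

Independent Poisson processes superpose: combined rate λ = 2.7 + 2.7 = 5.4 per hour.
Over the interval, μ = 5.4 × 2 = 10.8 (a 2-hour block = 2 hours).
P(N ≥ 10) = 1 − P(N ≤ 9) ≈ 0.6374.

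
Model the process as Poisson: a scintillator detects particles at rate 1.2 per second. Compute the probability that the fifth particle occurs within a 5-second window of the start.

0.7149

Over the interval, μ = 1.2 × 5 = 6 (a 5-second window = 5 seconds).
The fifth arrival falls in the interval iff at least 5 events occur there: P(S_5 ≤ t) = P(N ≥ 5) = 1 − P(N ≤ 4) ≈ 0.7149.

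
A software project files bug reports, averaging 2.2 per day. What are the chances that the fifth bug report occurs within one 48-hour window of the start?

0.4488

Over the interval, μ = 2.2 × 2 = 4.4 (a 48-hour window = 2 days).
The fifth arrival falls in the interval iff at least 5 events occur there: P(S_5 ≤ t) = P(N ≥ 5) = 1 − P(N ≤ 4) ≈ 0.4488.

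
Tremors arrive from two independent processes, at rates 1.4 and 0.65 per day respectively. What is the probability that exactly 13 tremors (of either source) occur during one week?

Independent Poisson processes superpose: combined rate λ = 1.4 + 0.65 = 2.05 per day.
Over the interval, μ = 2.05 × 7 = 14.35 (a week = 7 days).
P(N = 13) = e^(−14.35) · 14.35^13/13! ≈ 0.1030.

0.1030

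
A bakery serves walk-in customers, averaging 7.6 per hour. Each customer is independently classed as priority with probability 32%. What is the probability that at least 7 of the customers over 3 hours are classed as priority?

0.5934

Thinning: the customers that are classed as priority themselves form a Poisson process with rate 0.32 × 7.6 = 2.432 per hour.
Over the interval, μ = 2.432 × 3 = 7.296 (3 hours).
P(N ≥ 7) = 1 − P(N ≤ 6) ≈ 0.5934.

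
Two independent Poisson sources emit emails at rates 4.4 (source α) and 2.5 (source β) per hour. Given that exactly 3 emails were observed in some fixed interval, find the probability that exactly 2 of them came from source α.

0.4420

Given the total, each event is independently from source α with probability p = λ_α/(λ_α+λ_β) = 4.4/6.9 ≈ 0.6377.
So K ~ Binomial(3, 4.4/6.9): P(K = 2) = C(3,2) · (4.4/6.9)^2 · (2.5/6.9)^1 ≈ 0.4420.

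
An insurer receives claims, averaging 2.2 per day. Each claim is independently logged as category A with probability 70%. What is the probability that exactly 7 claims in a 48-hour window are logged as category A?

Thinning: the claims that are logged as category A themselves form a Poisson process with rate 0.7 × 2.2 = 1.54 per day.
Over the interval, μ = 1.54 × 2 = 3.08 (a 48-hour window = 2 days).
P(N = 7) = e^(−3.08) · 3.08^7/7! ≈ 0.0240.

0.0240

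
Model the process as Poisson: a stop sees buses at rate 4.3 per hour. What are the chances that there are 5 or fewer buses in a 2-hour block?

Over the interval, μ = 4.3 × 2 = 8.6 (a 2-hour block = 2 hours).
P(N ≤ 5) = Σ_{j=0}^{5} e^(−μ) μ^j/j! ≈ 0.1422.

0.1422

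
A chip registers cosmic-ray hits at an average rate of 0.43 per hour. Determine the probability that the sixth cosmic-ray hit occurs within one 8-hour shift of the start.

Over the interval, μ = 0.43 × 8 = 3.44 (an 8-hour shift = 8 hours).
The sixth arrival falls in the interval iff at least 6 events occur there: P(S_6 ≤ t) = P(N ≥ 6) = 1 − P(N ≤ 5) ≈ 0.1346.

0.1346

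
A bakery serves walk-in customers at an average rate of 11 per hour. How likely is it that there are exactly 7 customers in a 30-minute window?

Over the interval, μ = 11 × 0.5 = 5.5 (a 30-minute window = 0.5 hours).
P(N = 7) = e^(−μ) μ^7/7! = e^(−5.5) · 5.5^7/5040 ≈ 0.1234.

0.1234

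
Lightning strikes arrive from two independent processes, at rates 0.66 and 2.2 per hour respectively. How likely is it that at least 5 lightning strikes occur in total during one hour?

0.1618

Independent Poisson processes superpose: combined rate λ = 0.66 + 2.2 = 2.86 per hour.
So μ = 2.86.
P(N ≥ 5) = 1 − P(N ≤ 4) ≈ 0.1618.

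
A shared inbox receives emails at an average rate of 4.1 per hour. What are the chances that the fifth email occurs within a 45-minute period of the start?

Over the interval, μ = 4.1 × 0.75 = 3.075 (a 45-minute period = 0.75 hours).
The fifth arrival falls in the interval iff at least 5 events occur there: P(S_5 ≤ t) = P(N ≥ 5) = 1 − P(N ≤ 4) ≈ 0.1975.

0.1975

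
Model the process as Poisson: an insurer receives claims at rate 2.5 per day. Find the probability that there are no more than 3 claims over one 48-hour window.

0.2650

Over the interval, μ = 2.5 × 2 = 5 (a 48-hour window = 2 days).
P(N ≤ 3) = Σ_{j=0}^{3} e^(−μ) μ^j/j! ≈ 0.2650.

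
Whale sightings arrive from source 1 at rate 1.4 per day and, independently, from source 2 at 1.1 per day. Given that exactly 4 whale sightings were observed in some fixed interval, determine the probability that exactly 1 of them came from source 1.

0.1908

Given the total, each event is independently from source 1 with probability p = λ_1/(λ_1+λ_2) = 1.4/2.5 = 0.5600.
So K ~ Binomial(4, 1.4/2.5): P(K = 1) = C(4,1) · (1.4/2.5)^1 · (1.1/2.5)^3 ≈ 0.1908.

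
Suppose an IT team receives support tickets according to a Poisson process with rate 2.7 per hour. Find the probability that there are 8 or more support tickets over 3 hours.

Over the interval, μ = 2.7 × 3 = 8.1 (3 hours).
P(N ≥ 8) = 1 − P(N ≤ 7) = 1 − Σ_{j=0}^{7} e^(−μ) μ^j/j! ≈ 0.5609.

0.5609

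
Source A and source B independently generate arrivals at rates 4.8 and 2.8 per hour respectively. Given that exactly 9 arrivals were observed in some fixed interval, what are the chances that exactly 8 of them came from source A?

0.0839

Given the total, each event is independently from source A with probability p = λ_A/(λ_A+λ_B) = 4.8/7.6 ≈ 0.6316.
So K ~ Binomial(9, 4.8/7.6): P(K = 8) = C(9,8) · (4.8/7.6)^8 · (2.8/7.6)^1 ≈ 0.0839.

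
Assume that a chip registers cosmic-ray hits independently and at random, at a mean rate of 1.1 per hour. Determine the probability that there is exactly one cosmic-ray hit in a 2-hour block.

Over the interval, μ = 1.1 × 2 = 2.2 (a 2-hour block = 2 hours).
P(N = 1) = e^(−μ) μ^1/1! = e^(−2.2) · 2.2^1/1 ≈ 0.2438.

0.2438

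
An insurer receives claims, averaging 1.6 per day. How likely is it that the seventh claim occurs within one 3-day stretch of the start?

Over the interval, μ = 1.6 × 3 = 4.8 (a 3-day stretch = 3 days).
The seventh arrival falls in the interval iff at least 7 events occur there: P(S_7 ≤ t) = P(N ≥ 7) = 1 − P(N ≤ 6) ≈ 0.2092.

0.2092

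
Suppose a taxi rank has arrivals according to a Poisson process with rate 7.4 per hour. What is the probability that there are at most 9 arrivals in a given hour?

With mean μ = 7.4 per hour,
P(N ≤ 9) = Σ_{j=0}^{9} e^(−μ) μ^j/j! ≈ 0.7877.

0.7877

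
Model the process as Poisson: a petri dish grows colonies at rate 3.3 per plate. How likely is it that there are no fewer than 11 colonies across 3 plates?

0.4045

Over the interval, μ = 3.3 × 3 = 9.9 (3 plates).
P(N ≥ 11) = 1 − P(N ≤ 10) = 1 − Σ_{j=0}^{10} e^(−μ) μ^j/j! ≈ 0.4045.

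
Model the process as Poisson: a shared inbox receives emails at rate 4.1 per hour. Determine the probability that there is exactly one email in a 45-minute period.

0.1420

Over the interval, μ = 4.1 × 0.75 = 3.075 (a 45-minute period = 0.75 hours).
P(N = 1) = e^(−μ) μ^1/1! = e^(−3.075) · 3.075^1/1 ≈ 0.1420.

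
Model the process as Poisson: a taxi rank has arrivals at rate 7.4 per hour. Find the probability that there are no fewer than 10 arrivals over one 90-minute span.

Over the interval, μ = 7.4 × 1.5 = 11.1 (a 90-minute span = 1.5 hours).
P(N ≥ 10) = 1 − P(N ≤ 9) = 1 − Σ_{j=0}^{9} e^(−μ) μ^j/j! ≈ 0.6702.

0.6702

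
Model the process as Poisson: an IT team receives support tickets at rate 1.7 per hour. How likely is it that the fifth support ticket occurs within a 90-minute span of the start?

Over the interval, μ = 1.7 × 1.5 = 2.55 (a 90-minute span = 1.5 hours).
The fifth arrival falls in the interval iff at least 5 events occur there: P(S_5 ≤ t) = P(N ≥ 5) = 1 − P(N ≤ 4) ≈ 0.1156.

0.1156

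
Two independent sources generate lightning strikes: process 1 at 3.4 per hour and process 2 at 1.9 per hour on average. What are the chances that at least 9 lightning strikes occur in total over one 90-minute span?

0.4005

Independent Poisson processes superpose: combined rate λ = 3.4 + 1.9 = 5.3 per hour.
Over the interval, μ = 5.3 × 1.5 = 7.95 (a 90-minute span = 1.5 hours).
P(N ≥ 9) = 1 − P(N ≤ 8) ≈ 0.4005.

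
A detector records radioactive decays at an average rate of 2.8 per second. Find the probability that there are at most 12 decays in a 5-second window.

Over the interval, μ = 2.8 × 5 = 14 (a 5-second window = 5 seconds).
P(N ≤ 12) = Σ_{j=0}^{12} e^(−μ) μ^j/j! ≈ 0.3585.

0.3585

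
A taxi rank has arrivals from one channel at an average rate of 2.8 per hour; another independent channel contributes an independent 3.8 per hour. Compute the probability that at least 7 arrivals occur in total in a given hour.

0.4892

Independent Poisson processes superpose: combined rate λ = 2.8 + 3.8 = 6.6 per hour.
So μ = 6.6.
P(N ≥ 7) = 1 − P(N ≤ 6) ≈ 0.4892.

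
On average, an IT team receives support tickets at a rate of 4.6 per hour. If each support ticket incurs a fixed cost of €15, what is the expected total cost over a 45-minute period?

€51.75

E[N] = 4.6 × 0.75 = 3.45 (a 45-minute period = 0.75 hours); E[cost] = 3.45 × €15 = €51.75.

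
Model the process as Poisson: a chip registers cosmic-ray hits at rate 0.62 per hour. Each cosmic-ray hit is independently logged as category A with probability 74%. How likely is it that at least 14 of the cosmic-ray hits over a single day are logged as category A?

0.2197

Thinning: the cosmic-ray hits that are logged as category A themselves form a Poisson process with rate 0.74 × 0.62 = 0.4588 per hour.
Over the interval, μ = 0.4588 × 24 = 11.0112 (a day = 24 hours).
P(N ≥ 14) = 1 − P(N ≤ 13) ≈ 0.2197.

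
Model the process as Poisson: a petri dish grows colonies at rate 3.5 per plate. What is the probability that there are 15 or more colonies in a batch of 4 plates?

Over the interval, μ = 3.5 × 4 = 14 (a batch of 4 plates = 4 plates).
P(N ≥ 15) = 1 − P(N ≤ 14) = 1 − Σ_{j=0}^{14} e^(−μ) μ^j/j! ≈ 0.4296.

0.4296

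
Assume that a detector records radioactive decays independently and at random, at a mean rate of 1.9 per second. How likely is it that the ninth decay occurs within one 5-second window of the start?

Over the interval, μ = 1.9 × 5 = 9.5 (a 5-second window = 5 seconds).
The ninth arrival falls in the interval iff at least 9 events occur there: P(S_9 ≤ t) = P(N ≥ 9) = 1 − P(N ≤ 8) ≈ 0.6082.

0.6082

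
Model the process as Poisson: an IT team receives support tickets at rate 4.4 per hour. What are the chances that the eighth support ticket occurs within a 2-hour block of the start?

0.6522

Over the interval, μ = 4.4 × 2 = 8.8 (a 2-hour block = 2 hours).
The eighth arrival falls in the interval iff at least 8 events occur there: P(S_8 ≤ t) = P(N ≥ 8) = 1 − P(N ≤ 7) ≈ 0.6522.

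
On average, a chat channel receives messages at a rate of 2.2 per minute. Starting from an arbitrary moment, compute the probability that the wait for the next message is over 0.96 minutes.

The wait for the next event is exponential with rate λ = 2.2 per minute.
P(T > 0.96) = e^(−λt) = e^(−2.2 × 0.96) = e^(−2.112) ≈ 0.1210.

0.1210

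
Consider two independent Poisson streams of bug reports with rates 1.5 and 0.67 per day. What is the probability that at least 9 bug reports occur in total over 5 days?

0.7544

Independent Poisson processes superpose: combined rate λ = 1.5 + 0.67 = 2.17 per day.
Over the interval, μ = 2.17 × 5 = 10.85 (5 days).
P(N ≥ 9) = 1 − P(N ≤ 8) ≈ 0.7544.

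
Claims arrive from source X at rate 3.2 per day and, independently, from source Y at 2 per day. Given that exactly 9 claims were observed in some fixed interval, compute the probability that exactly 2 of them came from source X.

0.0170

Given the total, each event is independently from source X with probability p = λ_X/(λ_X+λ_Y) = 3.2/5.2 ≈ 0.6154.
So K ~ Binomial(9, 3.2/5.2): P(K = 2) = C(9,2) · (3.2/5.2)^2 · (2/5.2)^7 ≈ 0.0170.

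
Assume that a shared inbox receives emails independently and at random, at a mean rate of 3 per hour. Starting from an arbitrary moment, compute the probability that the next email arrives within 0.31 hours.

0.6054

Inter-arrival times are exponential with rate λ = 3 per hour.
P(T ≤ 0.31) = 1 − e^(−λt) = 1 − e^(−3 × 0.31) = 1 − e^(−0.93) ≈ 0.6054.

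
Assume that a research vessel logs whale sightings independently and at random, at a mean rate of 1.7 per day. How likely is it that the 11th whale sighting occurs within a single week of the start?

Over the interval, μ = 1.7 × 7 = 11.9 (a week = 7 days).
The 11th arrival falls in the interval iff at least 11 events occur there: P(S_11 ≤ t) = P(N ≥ 11) = 1 − P(N ≤ 10) ≈ 0.6422.

0.6422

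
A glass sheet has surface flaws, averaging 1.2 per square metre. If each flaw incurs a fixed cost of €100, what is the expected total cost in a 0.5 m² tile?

€60

E[N] = 1.2 × 0.5 = 0.6 (a 0.5 m² tile = 0.5 square metres); E[cost] = 0.6 × €100 = €60.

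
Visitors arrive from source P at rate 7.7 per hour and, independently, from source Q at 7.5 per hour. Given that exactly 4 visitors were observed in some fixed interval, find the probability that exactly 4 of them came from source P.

0.0659

Given the total, each event is independently from source P with probability p = λ_P/(λ_P+λ_Q) = 7.7/15.2 ≈ 0.5066.
So K ~ Binomial(4, 7.7/15.2): P(K = 4) = C(4,4) · (7.7/15.2)^4 · (7.5/15.2)^0 ≈ 0.0659.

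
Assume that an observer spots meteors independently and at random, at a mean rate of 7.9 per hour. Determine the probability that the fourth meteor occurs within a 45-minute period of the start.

Over the interval, μ = 7.9 × 0.75 = 5.925 (a 45-minute period = 0.75 hours).
The fourth arrival falls in the interval iff at least 4 events occur there: P(S_4 ≤ t) = P(N ≥ 4) = 1 − P(N ≤ 3) ≈ 0.8420.

0.8420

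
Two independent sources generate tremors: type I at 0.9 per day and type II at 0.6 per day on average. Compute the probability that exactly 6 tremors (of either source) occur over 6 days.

0.0911

Independent Poisson processes superpose: combined rate λ = 0.9 + 0.6 = 1.5 per day.
Over the interval, μ = 1.5 × 6 = 9 (6 days).
P(N = 6) = e^(−9) · 9^6/6! ≈ 0.0911.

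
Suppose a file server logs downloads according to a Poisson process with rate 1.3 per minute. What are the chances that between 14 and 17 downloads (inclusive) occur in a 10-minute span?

Over the interval, μ = 1.3 × 10 = 13 (a 10-minute span = 10 minutes).
P(14 ≤ N ≤ 17) = Σ_{j=14}^{17} e^(−13) · 13^j/j! ≈ 0.3174.

0.3174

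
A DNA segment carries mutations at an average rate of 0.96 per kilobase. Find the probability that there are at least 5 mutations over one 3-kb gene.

0.1650

Over the interval, μ = 0.96 × 3 = 2.88 (a 3-kb gene = 3 kilobases).
P(N ≥ 5) = 1 − P(N ≤ 4) = 1 − Σ_{j=0}^{4} e^(−μ) μ^j/j! ≈ 0.1650.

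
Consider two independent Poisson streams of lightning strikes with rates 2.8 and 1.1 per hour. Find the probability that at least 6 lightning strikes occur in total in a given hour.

Independent Poisson processes superpose: combined rate λ = 2.8 + 1.1 = 3.9 per hour.
So μ = 3.9.
P(N ≥ 6) = 1 − P(N ≤ 5) ≈ 0.1994.

0.1994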